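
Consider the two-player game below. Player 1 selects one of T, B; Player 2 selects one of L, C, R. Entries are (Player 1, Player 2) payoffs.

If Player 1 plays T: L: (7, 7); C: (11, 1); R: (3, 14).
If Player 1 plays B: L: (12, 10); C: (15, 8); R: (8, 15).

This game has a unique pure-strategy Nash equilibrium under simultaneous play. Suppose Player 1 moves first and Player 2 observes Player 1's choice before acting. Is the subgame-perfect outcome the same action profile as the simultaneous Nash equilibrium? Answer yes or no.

yes

Work backward from Player 2's decision.
- T: BR = R, leader payoff 3.
- B: BR = R, leader payoff 8.
Player 1's induced payoffs are 3, 8, so Player 1 commits to B. Subgame-perfect outcome: (B, R) with payoffs (8, 15).
Under simultaneous play:
Player 1's best replies: L→B; C→B; R→B.
Player 2's best replies: T→R; B→R.
The unique mutual best reply is (B, R), giving (8, 15).
Sequential outcome (B, R) coincides with the Nash profile (B, R).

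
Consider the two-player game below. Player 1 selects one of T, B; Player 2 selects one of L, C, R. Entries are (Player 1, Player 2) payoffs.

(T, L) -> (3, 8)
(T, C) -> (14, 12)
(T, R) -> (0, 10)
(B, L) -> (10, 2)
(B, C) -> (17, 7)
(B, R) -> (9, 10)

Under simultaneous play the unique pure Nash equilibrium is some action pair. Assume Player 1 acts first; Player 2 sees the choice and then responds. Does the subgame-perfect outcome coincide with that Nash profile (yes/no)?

no

Player 2 best-responds to each possible Player 1 move:
- T → Player 2 plays C (best of 8, 12, 10); Player 1 gets 14.
- B → Player 2 plays R (best of 2, 7, 10); Player 1 gets 9.
Maximizing over 14, 9, Player 1 chooses T. Subgame-perfect outcome: (T, C) with payoffs (14, 12).
Now find the simultaneous Nash equilibrium.
Player 1's best replies: L→B; C→B; R→B.
Player 2's best replies: T→C; B→R.
Only (B, R) has each player best-responding; Nash payoffs (9, 10).
Sequential outcome (T, C) differs from the Nash profile (B, R).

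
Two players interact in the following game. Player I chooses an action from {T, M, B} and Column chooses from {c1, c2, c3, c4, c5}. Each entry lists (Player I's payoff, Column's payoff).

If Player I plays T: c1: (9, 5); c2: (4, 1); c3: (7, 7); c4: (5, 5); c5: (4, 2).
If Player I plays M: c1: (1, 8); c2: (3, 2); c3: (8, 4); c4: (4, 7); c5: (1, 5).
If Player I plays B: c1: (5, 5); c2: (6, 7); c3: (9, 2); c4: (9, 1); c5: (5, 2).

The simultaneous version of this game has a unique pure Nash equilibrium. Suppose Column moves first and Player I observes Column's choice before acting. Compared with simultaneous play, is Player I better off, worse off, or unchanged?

unchanged

Player I best-responds to each possible Column move:
- c1 → Player I plays T (best of 9, 1, 5); Column gets 5.
- c2 → Player I plays B (best of 4, 3, 6); Column gets 7.
- c3 → Player I plays B (best of 7, 8, 9); Column gets 2.
- c4 → Player I plays B (best of 5, 4, 9); Column gets 1.
- c5 → Player I plays B (best of 4, 1, 5); Column gets 2.
Maximizing over 5, 7, 2, 1, 2, Column chooses c2. Subgame-perfect outcome: (B, c2) with payoffs (6, 7).
For the simultaneous game, intersect best replies.
Player I's best replies: c1→T; c2→B; c3→B; c4→B; c5→B.
Column's best replies: T→c3; M→c1; B→c2.
The unique mutual best reply is (B, c2), giving (6, 7).
Player I earns 6 sequentially versus 6 at the Nash outcome: unchanged.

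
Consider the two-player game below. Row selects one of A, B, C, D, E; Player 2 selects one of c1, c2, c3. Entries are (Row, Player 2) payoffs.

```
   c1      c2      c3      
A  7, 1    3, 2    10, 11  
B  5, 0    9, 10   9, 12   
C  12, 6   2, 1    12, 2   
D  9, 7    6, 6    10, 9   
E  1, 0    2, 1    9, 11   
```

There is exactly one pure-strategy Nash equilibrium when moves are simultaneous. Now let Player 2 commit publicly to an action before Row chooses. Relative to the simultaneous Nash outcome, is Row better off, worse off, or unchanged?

Backward induction with Player 2 moving first.
- c1 → Row plays C (best of 7, 5, 12, 9, 1); Player 2 gets 6.
- c2 → Row plays B (best of 3, 9, 2, 6, 2); Player 2 gets 10.
- c3 → Row plays C (best of 10, 9, 12, 10, 9); Player 2 gets 2.
Among 6, 10, 2, the best is 10 at c2. Subgame-perfect outcome: (B, c2) with payoffs (9, 10).
Now find the simultaneous Nash equilibrium.
Row's best replies: c1→C; c2→B; c3→C.
Player 2's best replies: A→c3; B→c3; C→c1; D→c3; E→c3.
Only (C, c1) has each player best-responding; Nash payoffs (12, 6).
Row earns 9 sequentially versus 12 at the Nash outcome: worse off.

worse off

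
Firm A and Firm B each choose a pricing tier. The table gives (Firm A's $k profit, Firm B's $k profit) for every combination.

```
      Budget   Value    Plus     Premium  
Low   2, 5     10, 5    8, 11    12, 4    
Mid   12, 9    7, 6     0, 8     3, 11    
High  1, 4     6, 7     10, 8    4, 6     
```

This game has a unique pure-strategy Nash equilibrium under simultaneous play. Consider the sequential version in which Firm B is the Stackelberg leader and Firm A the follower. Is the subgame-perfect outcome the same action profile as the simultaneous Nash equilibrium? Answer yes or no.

no

Work backward from Firm A's decision.
- Budget: Firm A compares 2, 12, 1 and picks Mid; Firm B would get 9.
- Value: Firm A compares 10, 7, 6 and picks Low; Firm B would get 5.
- Plus: Firm A compares 8, 0, 10 and picks High; Firm B would get 8.
- Premium: Firm A compares 12, 3, 4 and picks Low; Firm B would get 4.
Firm B's induced payoffs are 9, 5, 8, 4, so Firm B commits to Budget. Subgame-perfect outcome: (Mid, Budget) with payoffs (12, 9).
Now find the simultaneous Nash equilibrium.
Firm A's best replies: Budget→Mid; Value→Low; Plus→High; Premium→Low.
Firm B's best replies: Low→Plus; Mid→Premium; High→Plus.
The unique mutual best reply is (High, Plus), giving (10, 8).
Sequential outcome (Mid, Budget) differs from the Nash profile (High, Plus).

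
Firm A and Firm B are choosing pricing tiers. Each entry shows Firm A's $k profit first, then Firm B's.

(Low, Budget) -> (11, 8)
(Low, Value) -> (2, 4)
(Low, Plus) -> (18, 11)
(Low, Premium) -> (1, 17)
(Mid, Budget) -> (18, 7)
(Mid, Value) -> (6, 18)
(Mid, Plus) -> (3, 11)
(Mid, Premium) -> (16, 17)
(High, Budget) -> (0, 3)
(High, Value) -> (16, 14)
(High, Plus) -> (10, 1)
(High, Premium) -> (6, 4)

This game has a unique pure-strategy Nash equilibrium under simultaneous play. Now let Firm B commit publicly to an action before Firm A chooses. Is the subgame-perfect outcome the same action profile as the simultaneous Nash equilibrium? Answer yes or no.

Firm A best-responds to each possible Firm B move:
- Budget: BR = Mid, leader payoff 7.
- Value: BR = High, leader payoff 14.
- Plus: BR = Low, leader payoff 11.
- Premium: BR = Mid, leader payoff 17.
Maximizing over 7, 14, 11, 17, Firm B chooses Premium. Subgame-perfect outcome: (Mid, Premium) with payoffs (16, 17).
For the simultaneous game, intersect best replies.
Firm A's best replies: Budget→Mid; Value→High; Plus→Low; Premium→Mid.
Firm B's best replies: Low→Premium; Mid→Value; High→Value.
Only (High, Value) has each player best-responding; Nash payoffs (16, 14).
Sequential outcome (Mid, Premium) differs from the Nash profile (High, Value).

no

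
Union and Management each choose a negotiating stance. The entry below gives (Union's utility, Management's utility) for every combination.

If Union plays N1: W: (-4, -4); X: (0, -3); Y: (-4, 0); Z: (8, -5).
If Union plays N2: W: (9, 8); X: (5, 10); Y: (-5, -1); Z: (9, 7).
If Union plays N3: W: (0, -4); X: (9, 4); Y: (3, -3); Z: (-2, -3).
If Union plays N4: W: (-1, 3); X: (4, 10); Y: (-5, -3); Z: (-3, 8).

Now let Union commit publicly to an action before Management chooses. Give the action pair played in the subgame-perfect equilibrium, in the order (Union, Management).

(N3, X)

Work backward from Management's decision.
- N1: Management compares -4, -3, 0, -5 and picks Y; Union would get -4.
- N2: Management compares 8, 10, -1, 7 and picks X; Union would get 5.
- N3: Management compares -4, 4, -3, -3 and picks X; Union would get 9.
- N4: Management compares 3, 10, -3, 8 and picks X; Union would get 4.
Among -4, 5, 9, 4, the best is 9 at N3. Subgame-perfect outcome: (N3, X) with payoffs (9, 4).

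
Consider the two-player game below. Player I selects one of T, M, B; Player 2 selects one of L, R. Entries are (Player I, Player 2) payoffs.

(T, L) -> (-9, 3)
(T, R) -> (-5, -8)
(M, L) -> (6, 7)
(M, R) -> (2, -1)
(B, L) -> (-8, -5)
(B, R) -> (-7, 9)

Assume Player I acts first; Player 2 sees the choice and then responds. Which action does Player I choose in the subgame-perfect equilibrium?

M

Player 2 best-responds to each possible Player I move:
- T → Player 2 plays L (best of 3, -8); Player I gets -9.
- M → Player 2 plays L (best of 7, -1); Player I gets 6.
- B → Player 2 plays R (best of -5, 9); Player I gets -7.
Among -9, 6, -7, the best is 6 at M. Subgame-perfect outcome: (M, L) with payoffs (6, 7).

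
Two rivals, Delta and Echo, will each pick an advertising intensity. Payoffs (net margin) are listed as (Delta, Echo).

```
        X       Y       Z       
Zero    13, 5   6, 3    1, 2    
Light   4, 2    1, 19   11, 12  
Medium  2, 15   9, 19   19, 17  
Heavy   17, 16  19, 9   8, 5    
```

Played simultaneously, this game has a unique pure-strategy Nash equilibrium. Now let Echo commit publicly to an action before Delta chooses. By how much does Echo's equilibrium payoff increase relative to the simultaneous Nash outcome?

Solve by backward induction (Echo leads).
- X → Delta plays Heavy (best of 13, 4, 2, 17); Echo gets 16.
- Y → Delta plays Heavy (best of 6, 1, 9, 19); Echo gets 9.
- Z → Delta plays Medium (best of 1, 11, 19, 8); Echo gets 17.
Maximizing over 16, 9, 17, Echo chooses Z. Subgame-perfect outcome: (Medium, Z) with payoffs (19, 17).
Under simultaneous play:
Delta's best replies: X→Heavy; Y→Heavy; Z→Medium.
Echo's best replies: Zero→X; Light→Y; Medium→Y; Heavy→X.
Only (Heavy, X) has each player best-responding; Nash payoffs (17, 16).
Echo's commitment gain: 17 − 16 = 1.

1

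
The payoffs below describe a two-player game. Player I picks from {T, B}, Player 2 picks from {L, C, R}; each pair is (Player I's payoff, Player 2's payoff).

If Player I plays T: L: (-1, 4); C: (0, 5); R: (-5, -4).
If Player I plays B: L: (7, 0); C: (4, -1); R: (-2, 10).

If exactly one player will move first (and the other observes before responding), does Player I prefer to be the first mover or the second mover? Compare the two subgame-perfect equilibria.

If Player I leads: Player 2's best replies are T→C, B→R; Player I's induced payoffs 0, -2; outcome (T, C), payoffs (0, 5).
If Player 2 leads: Player I's best replies are L→B, C→B, R→B; Player 2's induced payoffs 0, -1, 10; outcome (B, R), payoffs (-2, 10).
Player I gets 0 moving first and -2 moving second, so Player I prefers to move first.

first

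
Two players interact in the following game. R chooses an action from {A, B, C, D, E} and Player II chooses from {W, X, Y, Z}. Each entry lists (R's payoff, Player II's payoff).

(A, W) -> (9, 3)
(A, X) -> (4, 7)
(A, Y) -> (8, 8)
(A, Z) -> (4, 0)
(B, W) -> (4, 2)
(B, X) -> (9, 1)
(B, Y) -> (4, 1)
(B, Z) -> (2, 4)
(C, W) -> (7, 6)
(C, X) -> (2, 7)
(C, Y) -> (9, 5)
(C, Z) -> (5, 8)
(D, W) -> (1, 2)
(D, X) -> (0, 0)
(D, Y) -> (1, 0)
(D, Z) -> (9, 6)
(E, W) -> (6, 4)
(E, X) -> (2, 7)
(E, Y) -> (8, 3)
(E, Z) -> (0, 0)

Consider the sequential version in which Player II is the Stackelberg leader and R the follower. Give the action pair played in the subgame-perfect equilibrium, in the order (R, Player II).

(D, Z)

Backward induction with Player II moving first.
- W: R compares 9, 4, 7, 1, 6 and picks A; Player II would get 3.
- X: R compares 4, 9, 2, 0, 2 and picks B; Player II would get 1.
- Y: R compares 8, 4, 9, 1, 8 and picks C; Player II would get 5.
- Z: R compares 4, 2, 5, 9, 0 and picks D; Player II would get 6.
Maximizing over 3, 1, 5, 6, Player II chooses Z. Subgame-perfect outcome: (D, Z) with payoffs (9, 6).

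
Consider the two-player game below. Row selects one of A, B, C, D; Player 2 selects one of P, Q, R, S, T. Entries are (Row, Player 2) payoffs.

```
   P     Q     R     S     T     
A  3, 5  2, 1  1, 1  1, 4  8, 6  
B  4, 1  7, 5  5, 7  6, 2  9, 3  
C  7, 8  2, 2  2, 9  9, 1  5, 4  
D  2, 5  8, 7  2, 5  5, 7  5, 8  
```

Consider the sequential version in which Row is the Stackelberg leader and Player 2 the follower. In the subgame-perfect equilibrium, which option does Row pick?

A

Backward induction with Row moving first.
- A: BR = T, leader payoff 8.
- B: BR = R, leader payoff 5.
- C: BR = R, leader payoff 2.
- D: BR = T, leader payoff 5.
Among 8, 5, 2, 5, the best is 8 at A. Subgame-perfect outcome: (A, T) with payoffs (8, 6).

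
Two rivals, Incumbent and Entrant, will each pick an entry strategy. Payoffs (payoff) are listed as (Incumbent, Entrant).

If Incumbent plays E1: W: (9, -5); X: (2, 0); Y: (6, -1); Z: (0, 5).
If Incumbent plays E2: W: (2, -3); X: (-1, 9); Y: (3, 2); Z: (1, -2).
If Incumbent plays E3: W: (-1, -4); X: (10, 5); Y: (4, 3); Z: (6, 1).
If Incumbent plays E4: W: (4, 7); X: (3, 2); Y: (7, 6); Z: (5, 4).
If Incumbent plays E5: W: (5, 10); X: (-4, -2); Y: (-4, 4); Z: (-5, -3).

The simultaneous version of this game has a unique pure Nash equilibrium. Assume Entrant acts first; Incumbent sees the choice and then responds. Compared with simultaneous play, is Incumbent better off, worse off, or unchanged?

worse off

Work backward from Incumbent's decision.
- W → Incumbent plays E1 (best of 9, 2, -1, 4, 5); Entrant gets -5.
- X → Incumbent plays E3 (best of 2, -1, 10, 3, -4); Entrant gets 5.
- Y → Incumbent plays E4 (best of 6, 3, 4, 7, -4); Entrant gets 6.
- Z → Incumbent plays E3 (best of 0, 1, 6, 5, -5); Entrant gets 1.
Maximizing over -5, 5, 6, 1, Entrant chooses Y. Subgame-perfect outcome: (E4, Y) with payoffs (7, 6).
For the simultaneous game, intersect best replies.
Incumbent's best replies: W→E1; X→E3; Y→E4; Z→E3.
Entrant's best replies: E1→Z; E2→X; E3→X; E4→W; E5→W.
The unique mutual best reply is (E3, X), giving (10, 5).
Incumbent earns 7 sequentially versus 10 at the Nash outcome: worse off.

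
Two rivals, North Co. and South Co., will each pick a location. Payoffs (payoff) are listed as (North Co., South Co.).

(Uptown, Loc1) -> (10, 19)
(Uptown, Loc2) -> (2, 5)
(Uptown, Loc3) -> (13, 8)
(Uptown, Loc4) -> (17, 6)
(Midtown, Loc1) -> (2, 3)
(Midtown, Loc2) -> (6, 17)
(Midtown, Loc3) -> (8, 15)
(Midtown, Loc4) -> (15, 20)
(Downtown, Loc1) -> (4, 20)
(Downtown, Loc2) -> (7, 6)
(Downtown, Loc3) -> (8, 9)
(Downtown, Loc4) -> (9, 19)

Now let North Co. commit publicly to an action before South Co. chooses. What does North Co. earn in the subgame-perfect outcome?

Solve by backward induction (North Co. leads).
- Uptown: BR = Loc1, leader payoff 10.
- Midtown: BR = Loc4, leader payoff 15.
- Downtown: BR = Loc1, leader payoff 4.
Maximizing over 10, 15, 4, North Co. chooses Midtown. Subgame-perfect outcome: (Midtown, Loc4) with payoffs (15, 20).

15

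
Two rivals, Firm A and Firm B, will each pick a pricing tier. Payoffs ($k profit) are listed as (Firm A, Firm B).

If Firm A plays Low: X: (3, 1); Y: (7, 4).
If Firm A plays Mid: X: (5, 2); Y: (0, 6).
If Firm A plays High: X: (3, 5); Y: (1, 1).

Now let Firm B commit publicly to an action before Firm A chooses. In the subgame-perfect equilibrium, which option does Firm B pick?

Y

Work backward from Firm A's decision.
- X: BR = Mid, leader payoff 2.
- Y: BR = Low, leader payoff 4.
Maximizing over 2, 4, Firm B chooses Y. Subgame-perfect outcome: (Low, Y) with payoffs (7, 4).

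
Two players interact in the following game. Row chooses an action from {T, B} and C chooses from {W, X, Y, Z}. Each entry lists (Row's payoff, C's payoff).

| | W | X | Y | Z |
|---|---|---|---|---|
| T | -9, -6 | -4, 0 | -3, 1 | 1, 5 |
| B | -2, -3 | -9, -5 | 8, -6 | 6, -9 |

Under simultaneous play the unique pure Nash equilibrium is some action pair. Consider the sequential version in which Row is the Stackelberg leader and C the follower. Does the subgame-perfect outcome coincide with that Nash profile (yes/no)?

no

Work backward from C's decision.
- T: C compares -6, 0, 1, 5 and picks Z; Row would get 1.
- B: C compares -3, -5, -6, -9 and picks W; Row would get -2.
Maximizing over 1, -2, Row chooses T. Subgame-perfect outcome: (T, Z) with payoffs (1, 5).
Now find the simultaneous Nash equilibrium.
Row's best replies: W→B; X→T; Y→B; Z→B.
C's best replies: T→Z; B→W.
The unique mutual best reply is (B, W), giving (-2, -3).
Sequential outcome (T, Z) differs from the Nash profile (B, W).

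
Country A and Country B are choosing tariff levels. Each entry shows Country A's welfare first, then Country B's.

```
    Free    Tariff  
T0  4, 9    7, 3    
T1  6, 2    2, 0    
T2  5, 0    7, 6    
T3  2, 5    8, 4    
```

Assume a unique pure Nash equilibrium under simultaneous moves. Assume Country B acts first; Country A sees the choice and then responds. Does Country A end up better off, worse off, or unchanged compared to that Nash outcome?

Solve by backward induction (Country B leads).
- Free: Country A compares 4, 6, 5, 2 and picks T1; Country B would get 2.
- Tariff: Country A compares 7, 2, 7, 8 and picks T3; Country B would get 4.
Among 2, 4, the best is 4 at Tariff. Subgame-perfect outcome: (T3, Tariff) with payoffs (8, 4).
Under simultaneous play:
Country A's best replies: Free→T1; Tariff→T3.
Country B's best replies: T0→Free; T1→Free; T2→Tariff; T3→Free.
The unique mutual best reply is (T1, Free), giving (6, 2).
Country A earns 8 sequentially versus 6 at the Nash outcome: better off.

better off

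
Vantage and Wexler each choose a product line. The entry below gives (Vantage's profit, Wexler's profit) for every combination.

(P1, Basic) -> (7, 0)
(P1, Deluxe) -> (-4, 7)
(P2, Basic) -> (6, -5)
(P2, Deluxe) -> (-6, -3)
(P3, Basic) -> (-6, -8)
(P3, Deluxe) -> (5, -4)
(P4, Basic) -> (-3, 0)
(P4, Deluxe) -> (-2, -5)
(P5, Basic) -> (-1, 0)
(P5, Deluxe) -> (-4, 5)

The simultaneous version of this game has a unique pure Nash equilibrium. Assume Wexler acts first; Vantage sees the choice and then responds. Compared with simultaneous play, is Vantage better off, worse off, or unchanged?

Backward induction with Wexler moving first.
- Basic: BR = P1, leader payoff 0.
- Deluxe: BR = P3, leader payoff -4.
Maximizing over 0, -4, Wexler chooses Basic. Subgame-perfect outcome: (P1, Basic) with payoffs (7, 0).
Under simultaneous play:
Vantage's best replies: Basic→P1; Deluxe→P3.
Wexler's best replies: P1→Deluxe; P2→Deluxe; P3→Deluxe; P4→Basic; P5→Deluxe.
The unique mutual best reply is (P3, Deluxe), giving (5, -4).
Vantage earns 7 sequentially versus 5 at the Nash outcome: better off.

better off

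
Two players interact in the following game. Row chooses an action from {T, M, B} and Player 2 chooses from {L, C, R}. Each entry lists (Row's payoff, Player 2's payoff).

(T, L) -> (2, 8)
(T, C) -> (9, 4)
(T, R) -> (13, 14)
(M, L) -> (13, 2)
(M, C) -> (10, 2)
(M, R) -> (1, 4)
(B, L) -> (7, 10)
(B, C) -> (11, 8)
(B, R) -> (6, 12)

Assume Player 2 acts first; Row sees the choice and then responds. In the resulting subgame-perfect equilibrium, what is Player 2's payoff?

Backward induction with Player 2 moving first.
- L → Row plays M (best of 2, 13, 7); Player 2 gets 2.
- C → Row plays B (best of 9, 10, 11); Player 2 gets 8.
- R → Row plays T (best of 13, 1, 6); Player 2 gets 14.
Maximizing over 2, 8, 14, Player 2 chooses R. Subgame-perfect outcome: (T, R) with payoffs (13, 14).

14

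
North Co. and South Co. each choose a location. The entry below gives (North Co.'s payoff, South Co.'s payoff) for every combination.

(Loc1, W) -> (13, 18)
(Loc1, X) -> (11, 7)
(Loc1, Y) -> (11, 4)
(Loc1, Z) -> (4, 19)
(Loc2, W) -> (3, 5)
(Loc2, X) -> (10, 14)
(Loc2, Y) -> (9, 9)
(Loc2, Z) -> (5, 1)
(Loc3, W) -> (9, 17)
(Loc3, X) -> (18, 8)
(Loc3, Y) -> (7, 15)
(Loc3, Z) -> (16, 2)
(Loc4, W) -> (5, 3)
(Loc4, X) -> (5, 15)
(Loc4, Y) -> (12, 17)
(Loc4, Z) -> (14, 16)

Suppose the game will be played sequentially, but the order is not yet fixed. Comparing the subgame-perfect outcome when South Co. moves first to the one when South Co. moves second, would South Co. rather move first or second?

If North Co. leads: South Co.'s best replies are Loc1→Z, Loc2→X, Loc3→W, Loc4→Y; North Co.'s induced payoffs 4, 10, 9, 12; outcome (Loc4, Y), payoffs (12, 17).
If South Co. leads: North Co.'s best replies are W→Loc1, X→Loc3, Y→Loc4, Z→Loc3; South Co.'s induced payoffs 18, 8, 17, 2; outcome (Loc1, W), payoffs (13, 18).
South Co. gets 18 moving first and 17 moving second, so South Co. prefers to move first.

first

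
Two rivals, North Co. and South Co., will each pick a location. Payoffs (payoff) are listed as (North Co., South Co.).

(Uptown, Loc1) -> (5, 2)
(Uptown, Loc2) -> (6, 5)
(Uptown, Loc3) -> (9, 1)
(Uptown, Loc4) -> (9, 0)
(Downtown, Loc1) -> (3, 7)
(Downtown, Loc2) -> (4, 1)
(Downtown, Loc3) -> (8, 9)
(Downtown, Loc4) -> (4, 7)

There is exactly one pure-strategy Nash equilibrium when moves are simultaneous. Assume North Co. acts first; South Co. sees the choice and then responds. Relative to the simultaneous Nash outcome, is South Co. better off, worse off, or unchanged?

better off

Work backward from South Co.'s decision.
- Uptown: South Co. compares 2, 5, 1, 0 and picks Loc2; North Co. would get 6.
- Downtown: South Co. compares 7, 1, 9, 7 and picks Loc3; North Co. would get 8.
North Co.'s induced payoffs are 6, 8, so North Co. commits to Downtown. Subgame-perfect outcome: (Downtown, Loc3) with payoffs (8, 9).
Now find the simultaneous Nash equilibrium.
North Co.'s best replies: Loc1→Uptown; Loc2→Uptown; Loc3→Uptown; Loc4→Uptown.
South Co.'s best replies: Uptown→Loc2; Downtown→Loc3.
The unique mutual best reply is (Uptown, Loc2), giving (6, 5).
South Co. earns 9 sequentially versus 5 at the Nash outcome: better off.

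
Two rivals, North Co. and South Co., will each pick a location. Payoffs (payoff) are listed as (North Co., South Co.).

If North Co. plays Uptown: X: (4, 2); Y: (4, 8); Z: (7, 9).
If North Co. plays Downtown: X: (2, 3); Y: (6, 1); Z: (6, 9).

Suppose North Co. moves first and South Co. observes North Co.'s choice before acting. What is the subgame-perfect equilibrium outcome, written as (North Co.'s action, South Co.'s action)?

Work backward from South Co.'s decision.
- Uptown: South Co. compares 2, 8, 9 and picks Z; North Co. would get 7.
- Downtown: South Co. compares 3, 1, 9 and picks Z; North Co. would get 6.
Among 7, 6, the best is 7 at Uptown. Subgame-perfect outcome: (Uptown, Z) with payoffs (7, 9).

(Uptown, Z)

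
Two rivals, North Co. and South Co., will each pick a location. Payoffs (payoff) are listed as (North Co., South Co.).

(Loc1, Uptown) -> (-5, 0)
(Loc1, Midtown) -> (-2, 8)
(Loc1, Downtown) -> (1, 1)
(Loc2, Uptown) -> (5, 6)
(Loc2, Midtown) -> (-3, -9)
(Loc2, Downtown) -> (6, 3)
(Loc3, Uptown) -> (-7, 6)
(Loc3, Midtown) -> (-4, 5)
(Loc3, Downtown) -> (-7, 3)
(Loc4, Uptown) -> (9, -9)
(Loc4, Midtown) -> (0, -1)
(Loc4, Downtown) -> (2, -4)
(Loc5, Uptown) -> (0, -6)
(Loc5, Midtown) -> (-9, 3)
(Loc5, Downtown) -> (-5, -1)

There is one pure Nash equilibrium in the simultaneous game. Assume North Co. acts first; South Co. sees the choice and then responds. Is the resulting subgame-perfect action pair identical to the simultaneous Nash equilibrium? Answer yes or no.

no

Work backward from South Co.'s decision.
- Loc1 → South Co. plays Midtown (best of 0, 8, 1); North Co. gets -2.
- Loc2 → South Co. plays Uptown (best of 6, -9, 3); North Co. gets 5.
- Loc3 → South Co. plays Uptown (best of 6, 5, 3); North Co. gets -7.
- Loc4 → South Co. plays Midtown (best of -9, -1, -4); North Co. gets 0.
- Loc5 → South Co. plays Midtown (best of -6, 3, -1); North Co. gets -9.
Among -2, 5, -7, 0, -9, the best is 5 at Loc2. Subgame-perfect outcome: (Loc2, Uptown) with payoffs (5, 6).
For the simultaneous game, intersect best replies.
North Co.'s best replies: Uptown→Loc4; Midtown→Loc4; Downtown→Loc2.
South Co.'s best replies: Loc1→Midtown; Loc2→Uptown; Loc3→Uptown; Loc4→Midtown; Loc5→Midtown.
The unique mutual best reply is (Loc4, Midtown), giving (0, -1).
Sequential outcome (Loc2, Uptown) differs from the Nash profile (Loc4, Midtown).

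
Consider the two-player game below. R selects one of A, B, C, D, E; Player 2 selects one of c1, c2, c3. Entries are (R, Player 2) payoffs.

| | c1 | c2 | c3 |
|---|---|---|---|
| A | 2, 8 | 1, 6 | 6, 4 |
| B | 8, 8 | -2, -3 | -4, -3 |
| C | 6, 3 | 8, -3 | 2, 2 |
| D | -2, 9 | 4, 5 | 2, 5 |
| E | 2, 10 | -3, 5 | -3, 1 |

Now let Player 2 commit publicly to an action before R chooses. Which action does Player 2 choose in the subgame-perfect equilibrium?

R best-responds to each possible Player 2 move:
- c1 → R plays B (best of 2, 8, 6, -2, 2); Player 2 gets 8.
- c2 → R plays C (best of 1, -2, 8, 4, -3); Player 2 gets -3.
- c3 → R plays A (best of 6, -4, 2, 2, -3); Player 2 gets 4.
Among 8, -3, 4, the best is 8 at c1. Subgame-perfect outcome: (B, c1) with payoffs (8, 8).

c1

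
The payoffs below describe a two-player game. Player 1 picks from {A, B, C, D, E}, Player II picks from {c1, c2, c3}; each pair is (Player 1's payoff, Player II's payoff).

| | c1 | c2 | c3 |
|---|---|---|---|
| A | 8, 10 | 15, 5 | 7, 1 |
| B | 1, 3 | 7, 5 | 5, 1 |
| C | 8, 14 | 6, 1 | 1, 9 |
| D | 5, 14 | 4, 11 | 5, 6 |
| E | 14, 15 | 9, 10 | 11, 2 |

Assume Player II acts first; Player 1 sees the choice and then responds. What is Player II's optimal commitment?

c1

Backward induction with Player II moving first.
- c1: Player 1 compares 8, 1, 8, 5, 14 and picks E; Player II would get 15.
- c2: Player 1 compares 15, 7, 6, 4, 9 and picks A; Player II would get 5.
- c3: Player 1 compares 7, 5, 1, 5, 11 and picks E; Player II would get 2.
Maximizing over 15, 5, 2, Player II chooses c1. Subgame-perfect outcome: (E, c1) with payoffs (14, 15).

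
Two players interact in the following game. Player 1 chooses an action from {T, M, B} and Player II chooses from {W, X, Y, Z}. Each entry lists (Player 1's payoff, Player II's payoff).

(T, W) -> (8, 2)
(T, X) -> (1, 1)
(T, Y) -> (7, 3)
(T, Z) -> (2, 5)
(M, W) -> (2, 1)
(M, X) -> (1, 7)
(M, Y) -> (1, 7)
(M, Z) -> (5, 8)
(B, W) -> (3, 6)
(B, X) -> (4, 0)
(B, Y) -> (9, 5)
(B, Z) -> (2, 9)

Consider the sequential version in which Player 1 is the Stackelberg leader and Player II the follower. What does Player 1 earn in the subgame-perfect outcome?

5

Work backward from Player II's decision.
- T: BR = Z, leader payoff 2.
- M: BR = Z, leader payoff 5.
- B: BR = Z, leader payoff 2.
Among 2, 5, 2, the best is 5 at M. Subgame-perfect outcome: (M, Z) with payoffs (5, 8).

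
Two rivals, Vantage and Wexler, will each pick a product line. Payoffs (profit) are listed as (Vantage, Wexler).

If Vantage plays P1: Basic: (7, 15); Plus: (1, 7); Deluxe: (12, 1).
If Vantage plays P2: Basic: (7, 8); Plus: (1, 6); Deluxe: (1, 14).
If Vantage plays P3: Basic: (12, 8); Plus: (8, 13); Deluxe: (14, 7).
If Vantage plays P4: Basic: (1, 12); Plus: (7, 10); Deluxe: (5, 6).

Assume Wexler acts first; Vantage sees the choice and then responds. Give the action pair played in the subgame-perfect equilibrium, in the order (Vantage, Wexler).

Solve by backward induction (Wexler leads).
- Basic: Vantage compares 7, 7, 12, 1 and picks P3; Wexler would get 8.
- Plus: Vantage compares 1, 1, 8, 7 and picks P3; Wexler would get 13.
- Deluxe: Vantage compares 12, 1, 14, 5 and picks P3; Wexler would get 7.
Wexler's induced payoffs are 8, 13, 7, so Wexler commits to Plus. Subgame-perfect outcome: (P3, Plus) with payoffs (8, 13).

(P3, Plus)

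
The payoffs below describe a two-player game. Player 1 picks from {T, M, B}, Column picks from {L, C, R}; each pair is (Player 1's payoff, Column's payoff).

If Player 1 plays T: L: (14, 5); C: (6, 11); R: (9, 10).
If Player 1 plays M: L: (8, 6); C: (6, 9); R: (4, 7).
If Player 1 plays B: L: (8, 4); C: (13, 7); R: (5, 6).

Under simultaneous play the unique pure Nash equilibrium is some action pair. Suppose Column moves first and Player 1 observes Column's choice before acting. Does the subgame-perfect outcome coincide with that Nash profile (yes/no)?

Player 1 best-responds to each possible Column move:
- L → Player 1 plays T (best of 14, 8, 8); Column gets 5.
- C → Player 1 plays B (best of 6, 6, 13); Column gets 7.
- R → Player 1 plays T (best of 9, 4, 5); Column gets 10.
Among 5, 7, 10, the best is 10 at R. Subgame-perfect outcome: (T, R) with payoffs (9, 10).
Under simultaneous play:
Player 1's best replies: L→T; C→B; R→T.
Column's best replies: T→C; M→C; B→C.
Only (B, C) has each player best-responding; Nash payoffs (13, 7).
Sequential outcome (T, R) differs from the Nash profile (B, C).

no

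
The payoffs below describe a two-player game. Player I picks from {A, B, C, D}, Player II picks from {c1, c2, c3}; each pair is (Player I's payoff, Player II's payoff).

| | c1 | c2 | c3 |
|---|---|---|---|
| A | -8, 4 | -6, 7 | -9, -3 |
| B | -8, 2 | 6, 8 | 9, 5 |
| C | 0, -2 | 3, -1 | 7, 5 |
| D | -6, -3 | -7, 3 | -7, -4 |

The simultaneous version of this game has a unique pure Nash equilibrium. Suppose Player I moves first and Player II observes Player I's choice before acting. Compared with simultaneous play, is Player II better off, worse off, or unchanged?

Backward induction with Player I moving first.
- A → Player II plays c2 (best of 4, 7, -3); Player I gets -6.
- B → Player II plays c2 (best of 2, 8, 5); Player I gets 6.
- C → Player II plays c3 (best of -2, -1, 5); Player I gets 7.
- D → Player II plays c2 (best of -3, 3, -4); Player I gets -7.
Maximizing over -6, 6, 7, -7, Player I chooses C. Subgame-perfect outcome: (C, c3) with payoffs (7, 5).
Now find the simultaneous Nash equilibrium.
Player I's best replies: c1→C; c2→B; c3→B.
Player II's best replies: A→c2; B→c2; C→c3; D→c2.
The unique mutual best reply is (B, c2), giving (6, 8).
Player II earns 5 sequentially versus 8 at the Nash outcome: worse off.

worse off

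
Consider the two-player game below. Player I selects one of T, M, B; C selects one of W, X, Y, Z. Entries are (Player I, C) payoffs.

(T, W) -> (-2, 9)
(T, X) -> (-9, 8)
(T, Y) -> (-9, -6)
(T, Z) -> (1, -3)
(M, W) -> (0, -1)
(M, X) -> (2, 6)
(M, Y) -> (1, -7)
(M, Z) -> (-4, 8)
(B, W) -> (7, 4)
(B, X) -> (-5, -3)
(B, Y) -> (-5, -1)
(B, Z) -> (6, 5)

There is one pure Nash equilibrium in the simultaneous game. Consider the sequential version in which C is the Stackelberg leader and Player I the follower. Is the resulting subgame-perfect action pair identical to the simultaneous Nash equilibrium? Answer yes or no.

Player I best-responds to each possible C move:
- W: BR = B, leader payoff 4.
- X: BR = M, leader payoff 6.
- Y: BR = M, leader payoff -7.
- Z: BR = B, leader payoff 5.
Among 4, 6, -7, 5, the best is 6 at X. Subgame-perfect outcome: (M, X) with payoffs (2, 6).
For the simultaneous game, intersect best replies.
Player I's best replies: W→B; X→M; Y→M; Z→B.
C's best replies: T→W; M→Z; B→Z.
Only (B, Z) has each player best-responding; Nash payoffs (6, 5).
Sequential outcome (M, X) differs from the Nash profile (B, Z).

no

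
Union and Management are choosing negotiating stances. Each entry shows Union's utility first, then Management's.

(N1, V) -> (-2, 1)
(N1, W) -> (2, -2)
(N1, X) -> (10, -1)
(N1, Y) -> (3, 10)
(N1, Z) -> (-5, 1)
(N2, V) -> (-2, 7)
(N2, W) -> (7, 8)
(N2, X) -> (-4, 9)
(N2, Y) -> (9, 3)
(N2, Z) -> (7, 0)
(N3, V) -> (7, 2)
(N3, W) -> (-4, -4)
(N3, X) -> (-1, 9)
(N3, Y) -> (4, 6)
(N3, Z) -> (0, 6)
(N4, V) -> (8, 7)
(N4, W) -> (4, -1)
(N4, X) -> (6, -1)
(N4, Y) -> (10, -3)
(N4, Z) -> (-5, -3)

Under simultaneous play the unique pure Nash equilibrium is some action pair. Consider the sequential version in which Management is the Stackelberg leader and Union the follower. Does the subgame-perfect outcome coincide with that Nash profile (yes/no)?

Backward induction with Management moving first.
- V → Union plays N4 (best of -2, -2, 7, 8); Management gets 7.
- W → Union plays N2 (best of 2, 7, -4, 4); Management gets 8.
- X → Union plays N1 (best of 10, -4, -1, 6); Management gets -1.
- Y → Union plays N4 (best of 3, 9, 4, 10); Management gets -3.
- Z → Union plays N2 (best of -5, 7, 0, -5); Management gets 0.
Among 7, 8, -1, -3, 0, the best is 8 at W. Subgame-perfect outcome: (N2, W) with payoffs (7, 8).
Now find the simultaneous Nash equilibrium.
Union's best replies: V→N4; W→N2; X→N1; Y→N4; Z→N2.
Management's best replies: N1→Y; N2→X; N3→X; N4→V.
The unique mutual best reply is (N4, V), giving (8, 7).
Sequential outcome (N2, W) differs from the Nash profile (N4, V).

no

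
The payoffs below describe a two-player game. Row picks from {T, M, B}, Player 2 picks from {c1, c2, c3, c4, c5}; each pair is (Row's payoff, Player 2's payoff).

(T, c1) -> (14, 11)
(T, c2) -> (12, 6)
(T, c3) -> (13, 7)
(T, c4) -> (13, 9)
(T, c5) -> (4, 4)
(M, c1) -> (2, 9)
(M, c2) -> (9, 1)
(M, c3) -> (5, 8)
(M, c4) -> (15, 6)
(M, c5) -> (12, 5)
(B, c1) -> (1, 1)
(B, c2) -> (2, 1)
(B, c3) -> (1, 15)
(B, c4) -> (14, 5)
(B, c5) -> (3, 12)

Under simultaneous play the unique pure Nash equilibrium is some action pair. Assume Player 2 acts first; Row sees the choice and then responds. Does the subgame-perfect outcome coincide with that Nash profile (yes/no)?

yes

Backward induction with Player 2 moving first.
- c1 → Row plays T (best of 14, 2, 1); Player 2 gets 11.
- c2 → Row plays T (best of 12, 9, 2); Player 2 gets 6.
- c3 → Row plays T (best of 13, 5, 1); Player 2 gets 7.
- c4 → Row plays M (best of 13, 15, 14); Player 2 gets 6.
- c5 → Row plays M (best of 4, 12, 3); Player 2 gets 5.
Player 2's induced payoffs are 11, 6, 7, 6, 5, so Player 2 commits to c1. Subgame-perfect outcome: (T, c1) with payoffs (14, 11).
Now find the simultaneous Nash equilibrium.
Row's best replies: c1→T; c2→T; c3→T; c4→M; c5→M.
Player 2's best replies: T→c1; M→c1; B→c3.
Only (T, c1) has each player best-responding; Nash payoffs (14, 11).
Sequential outcome (T, c1) coincides with the Nash profile (T, c1).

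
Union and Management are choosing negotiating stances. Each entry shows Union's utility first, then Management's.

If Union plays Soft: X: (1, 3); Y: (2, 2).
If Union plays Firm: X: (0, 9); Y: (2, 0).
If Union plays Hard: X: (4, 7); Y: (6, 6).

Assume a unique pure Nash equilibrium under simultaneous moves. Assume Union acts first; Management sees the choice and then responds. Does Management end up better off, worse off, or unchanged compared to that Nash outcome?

Solve by backward induction (Union leads).
- Soft → Management plays X (best of 3, 2); Union gets 1.
- Firm → Management plays X (best of 9, 0); Union gets 0.
- Hard → Management plays X (best of 7, 6); Union gets 4.
Union's induced payoffs are 1, 0, 4, so Union commits to Hard. Subgame-perfect outcome: (Hard, X) with payoffs (4, 7).
For the simultaneous game, intersect best replies.
Union's best replies: X→Hard; Y→Hard.
Management's best replies: Soft→X; Firm→X; Hard→X.
The unique mutual best reply is (Hard, X), giving (4, 7).
Management earns 7 sequentially versus 7 at the Nash outcome: unchanged.

unchanged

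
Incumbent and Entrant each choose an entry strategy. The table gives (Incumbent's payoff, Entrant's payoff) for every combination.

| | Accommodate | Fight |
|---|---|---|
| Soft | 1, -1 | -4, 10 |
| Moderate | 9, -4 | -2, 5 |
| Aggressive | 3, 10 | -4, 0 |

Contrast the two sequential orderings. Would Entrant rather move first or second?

second

If Incumbent leads: Entrant's best replies are Soft→Fight, Moderate→Fight, Aggressive→Accommodate; Incumbent's induced payoffs -4, -2, 3; outcome (Aggressive, Accommodate), payoffs (3, 10).
If Entrant leads: Incumbent's best replies are Accommodate→Moderate, Fight→Moderate; Entrant's induced payoffs -4, 5; outcome (Moderate, Fight), payoffs (-2, 5).
Entrant gets 5 moving first and 10 moving second, so Entrant prefers to move second.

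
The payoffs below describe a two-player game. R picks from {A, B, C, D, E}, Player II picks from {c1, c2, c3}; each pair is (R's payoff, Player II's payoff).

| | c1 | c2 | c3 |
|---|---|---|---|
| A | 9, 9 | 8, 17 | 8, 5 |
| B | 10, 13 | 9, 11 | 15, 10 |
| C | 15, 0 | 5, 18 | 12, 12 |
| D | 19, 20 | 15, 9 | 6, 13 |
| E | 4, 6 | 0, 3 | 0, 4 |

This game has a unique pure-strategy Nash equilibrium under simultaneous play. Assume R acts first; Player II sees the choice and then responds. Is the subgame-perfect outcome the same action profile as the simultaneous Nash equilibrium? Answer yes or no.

yes

Solve by backward induction (R leads).
- A: BR = c2, leader payoff 8.
- B: BR = c1, leader payoff 10.
- C: BR = c2, leader payoff 5.
- D: BR = c1, leader payoff 19.
- E: BR = c1, leader payoff 4.
Maximizing over 8, 10, 5, 19, 4, R chooses D. Subgame-perfect outcome: (D, c1) with payoffs (19, 20).
For the simultaneous game, intersect best replies.
R's best replies: c1→D; c2→D; c3→B.
Player II's best replies: A→c2; B→c1; C→c2; D→c1; E→c1.
Only (D, c1) has each player best-responding; Nash payoffs (19, 20).
Sequential outcome (D, c1) coincides with the Nash profile (D, c1).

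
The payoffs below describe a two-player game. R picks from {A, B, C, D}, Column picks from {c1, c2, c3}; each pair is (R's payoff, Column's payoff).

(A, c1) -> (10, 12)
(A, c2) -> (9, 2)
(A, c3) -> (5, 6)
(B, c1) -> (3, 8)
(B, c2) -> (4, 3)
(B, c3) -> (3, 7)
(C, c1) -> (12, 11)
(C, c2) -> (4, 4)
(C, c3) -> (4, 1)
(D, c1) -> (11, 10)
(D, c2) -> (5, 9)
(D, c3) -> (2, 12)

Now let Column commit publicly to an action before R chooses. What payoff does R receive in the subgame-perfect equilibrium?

Solve by backward induction (Column leads).
- c1: R compares 10, 3, 12, 11 and picks C; Column would get 11.
- c2: R compares 9, 4, 4, 5 and picks A; Column would get 2.
- c3: R compares 5, 3, 4, 2 and picks A; Column would get 6.
Among 11, 2, 6, the best is 11 at c1. Subgame-perfect outcome: (C, c1) with payoffs (12, 11).

12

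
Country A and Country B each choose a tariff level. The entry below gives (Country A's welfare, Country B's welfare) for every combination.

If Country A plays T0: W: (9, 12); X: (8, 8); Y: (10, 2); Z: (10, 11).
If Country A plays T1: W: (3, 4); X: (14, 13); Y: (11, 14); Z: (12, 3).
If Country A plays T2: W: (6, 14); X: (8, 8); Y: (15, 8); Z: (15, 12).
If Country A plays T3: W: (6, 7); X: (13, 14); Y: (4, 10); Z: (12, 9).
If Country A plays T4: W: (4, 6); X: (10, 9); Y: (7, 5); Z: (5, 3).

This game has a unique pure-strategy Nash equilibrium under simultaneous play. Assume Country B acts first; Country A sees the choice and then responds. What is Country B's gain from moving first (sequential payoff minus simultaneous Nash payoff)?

Country A best-responds to each possible Country B move:
- W: Country A compares 9, 3, 6, 6, 4 and picks T0; Country B would get 12.
- X: Country A compares 8, 14, 8, 13, 10 and picks T1; Country B would get 13.
- Y: Country A compares 10, 11, 15, 4, 7 and picks T2; Country B would get 8.
- Z: Country A compares 10, 12, 15, 12, 5 and picks T2; Country B would get 12.
Maximizing over 12, 13, 8, 12, Country B chooses X. Subgame-perfect outcome: (T1, X) with payoffs (14, 13).
Under simultaneous play:
Country A's best replies: W→T0; X→T1; Y→T2; Z→T2.
Country B's best replies: T0→W; T1→Y; T2→W; T3→X; T4→X.
Only (T0, W) has each player best-responding; Nash payoffs (9, 12).
Country B's commitment gain: 13 − 12 = 1.

1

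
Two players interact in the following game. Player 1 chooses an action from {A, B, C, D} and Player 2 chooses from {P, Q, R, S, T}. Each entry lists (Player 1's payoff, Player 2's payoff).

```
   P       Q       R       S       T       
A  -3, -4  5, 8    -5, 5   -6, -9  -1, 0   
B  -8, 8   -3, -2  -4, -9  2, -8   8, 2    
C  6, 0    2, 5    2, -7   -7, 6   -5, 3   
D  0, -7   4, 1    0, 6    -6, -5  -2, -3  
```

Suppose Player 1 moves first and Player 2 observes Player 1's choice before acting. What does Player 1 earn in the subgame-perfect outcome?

5

Solve by backward induction (Player 1 leads).
- A → Player 2 plays Q (best of -4, 8, 5, -9, 0); Player 1 gets 5.
- B → Player 2 plays P (best of 8, -2, -9, -8, 2); Player 1 gets -8.
- C → Player 2 plays S (best of 0, 5, -7, 6, 3); Player 1 gets -7.
- D → Player 2 plays R (best of -7, 1, 6, -5, -3); Player 1 gets 0.
Player 1's induced payoffs are 5, -8, -7, 0, so Player 1 commits to A. Subgame-perfect outcome: (A, Q) with payoffs (5, 8).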